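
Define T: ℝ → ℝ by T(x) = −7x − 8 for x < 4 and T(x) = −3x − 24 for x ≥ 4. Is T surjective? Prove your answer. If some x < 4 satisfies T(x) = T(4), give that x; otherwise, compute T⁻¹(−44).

20/3

Both pieces are strictly decreasing (slopes −7 and −3), so each is injective on its own interval.
The left piece maps (−∞, 4) onto (−36, ∞); the right piece maps [4, ∞) onto (−∞, −36].
These images together cover ℝ, so T is surjective.
Because the two images are disjoint, no x < 4 has T(x) = T(4), so we compute T⁻¹(−44): −44 lies in (−∞, −36], so solve −3x − 24 = −44: x = (−44 + 24)/(−3) = 20/3.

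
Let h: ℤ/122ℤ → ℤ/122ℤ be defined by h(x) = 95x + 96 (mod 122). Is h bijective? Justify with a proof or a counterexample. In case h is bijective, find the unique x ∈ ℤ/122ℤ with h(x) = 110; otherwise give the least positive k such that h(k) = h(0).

Suppose h(x_1) = h(x_2) in ℤ/122ℤ. Then 95x_1 + 96 ≡ 95x_2 + 96 (mod 122), hence 95(x_1 − x_2) ≡ 0 (mod 122).
Since gcd(95, 122) = 1, 95 is invertible modulo 122, so x_1 − x_2 ≡ 0 (mod 122), i.e. x_1 = x_2.
We now compute 95⁻¹ mod 122 explicitly. Euclid's algorithm: 122 = 1·95 + 27, 95 = 3·27 + 14, 27 = 1·14 + 13, 14 = 1·13 + 1; back-substituting gives 1 = 9·95 − 7·122, so 95⁻¹ ≡ 9 (mod 122).
For any y ∈ ℤ/122ℤ, x = 9(y − 96) mod 122 satisfies h(x) = 95·9(y − 96) + 96 ≡ y (since 95·9 ≡ 1 mod 122). So every y has a preimage.
Therefore h is bijective.
Since h is bijective, we find h⁻¹(110): we need 95x ≡ 110 − 96 ≡ 14 (mod 122). Using 95⁻¹ = 9: x ≡ 9·14 = 126 = 1·122 + 4, so x = 4.
Check: h(4) = 95·4 + 96 = 476 = 3·122 + 110 ≡ 110 (mod 122).

4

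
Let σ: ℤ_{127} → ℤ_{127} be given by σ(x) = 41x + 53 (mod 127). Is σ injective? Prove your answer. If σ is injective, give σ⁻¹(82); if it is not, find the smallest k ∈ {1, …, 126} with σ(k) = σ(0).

10

Recall that σ is injective when σ(s) = σ(t) forces s = t.
If σ(s) = σ(t), then 41s ≡ 41t (mod 127). Because gcd(41, 127) = 1, we may cancel 41 to get s ≡ t (mod 127).
So σ is injective.
We now compute 41⁻¹ mod 127 explicitly. Euclid's algorithm: 127 = 3·41 + 4, 41 = 10·4 + 1; back-substituting gives 1 = 31·41 − 10·127, so 41⁻¹ ≡ 31 (mod 127).
Since σ is injective, we compute σ⁻¹(82): solve 41x + 53 ≡ 82 (mod 127), i.e. 41x ≡ 29 (mod 127).
Multiplying by 41⁻¹ = 31 gives x ≡ 31·29 = 899 = 7·127 + 10 ≡ 10 (mod 127).
Check: σ(10) = 41·10 + 53 = 463 = 3·127 + 82 ≡ 82 (mod 127).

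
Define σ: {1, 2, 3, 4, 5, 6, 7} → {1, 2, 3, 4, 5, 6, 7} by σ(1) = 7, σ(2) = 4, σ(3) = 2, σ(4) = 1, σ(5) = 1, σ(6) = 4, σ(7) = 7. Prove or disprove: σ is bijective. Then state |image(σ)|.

σ(4) = 1 = σ(5) with 4 ≠ 5, so σ is not injective, hence not bijective.
The image of σ is {1, 2, 4, 7}, which has 4 elements.

4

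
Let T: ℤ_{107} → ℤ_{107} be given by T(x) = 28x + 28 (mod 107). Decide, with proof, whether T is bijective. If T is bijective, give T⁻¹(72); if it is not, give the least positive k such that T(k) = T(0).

78

Recall that injectivity means: for all x_1, x_2 in the domain, T(x_1) = T(x_2) implies x_1 = x_2.
Suppose T(x_1) = T(x_2) in ℤ_{107}. Then 28x_1 + 28 ≡ 28x_2 + 28 (mod 107), so 28(x_1 − x_2) ≡ 0 (mod 107).
Since gcd(28, 107) = 1, 28 is invertible modulo 107, so x_1 − x_2 ≡ 0 (mod 107), i.e. x_1 = x_2.
We now compute 28⁻¹ mod 107 explicitly. Euclid's algorithm: 107 = 3·28 + 23, 28 = 1·23 + 5, 23 = 4·5 + 3, 5 = 1·3 + 2, 3 = 1·2 + 1; back-substituting gives 1 = 65·28 − 17·107, so 28⁻¹ ≡ 65 (mod 107).
For any y ∈ ℤ_{107}, x = 65(y − 28) mod 107 satisfies T(x) = 28·65(y − 28) + 28 ≡ y (since 28·65 ≡ 1 mod 107). So every y has a preimage.
So T is bijective.
Since T is bijective, we find T⁻¹(72): we need 28x ≡ 72 − 28 ≡ 44 (mod 107). Using 28⁻¹ = 65: x ≡ 65·44 = 2860 = 26·107 + 78, so x = 78.
Check: T(78) = 28·78 + 28 = 2212 = 20·107 + 72 ≡ 72 (mod 107).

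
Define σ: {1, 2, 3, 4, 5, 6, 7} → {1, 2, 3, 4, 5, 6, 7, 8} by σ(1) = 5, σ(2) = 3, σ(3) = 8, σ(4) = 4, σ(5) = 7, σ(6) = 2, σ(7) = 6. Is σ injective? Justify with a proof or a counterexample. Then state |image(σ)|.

The values σ(1), …, σ(7) are 5, 3, 8, 4, 7, 2, 6 — all distinct.
So σ(a) = σ(b) only when a = b, and σ is injective.
The image of σ is {2, 3, 4, 5, 6, 7, 8}, which has 7 elements.

7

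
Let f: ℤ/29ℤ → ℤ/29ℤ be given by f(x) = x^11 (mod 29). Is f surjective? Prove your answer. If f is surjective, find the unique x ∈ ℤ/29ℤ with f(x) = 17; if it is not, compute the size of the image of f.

Since 29 is prime, the nonzero elements of ℤ/29ℤ form a cyclic group of order 28.
As gcd(11, 28) = 1, raising to the 11th power is a bijection on this group: if s^11 ≡ t^11 then (st^{−1})^11 = 1, and the only element of order dividing gcd(11, 28) = 1 is 1, so s = t.
With f(0) = 0 this makes f injective on all of ℤ/29ℤ, hence bijective (finite equal-size domain and codomain). In particular f is surjective.
Since f is surjective, we find the preimage of 17. The inverse of x ↦ x^11 on (ℤ/29ℤ)^× is x ↦ x^23, because 11·23 = 253 = 9·28 + 1 ≡ 1 (mod 28) and x^{28} = 1 for x ≠ 0 (Fermat). So f⁻¹(17) = 17^23 mod 29.
Repeated squaring mod 29: 17^1 ≡ 17, 17^2 ≡ 17² = 289 ≡ 28, 17^4 ≡ 28² = 784 ≡ 1, 17^8 ≡ 1² = 1, 17^16 ≡ 1² = 1. Since 23 = 16 + 4 + 2 + 1, 17^23 ≡ 1·1·28·17: 1·1 = 1, then 1·28 = 28, then 28·17 = 476 ≡ 12. So 17^23 ≡ 12 (mod 29).
Hence f⁻¹(17) = 12.

12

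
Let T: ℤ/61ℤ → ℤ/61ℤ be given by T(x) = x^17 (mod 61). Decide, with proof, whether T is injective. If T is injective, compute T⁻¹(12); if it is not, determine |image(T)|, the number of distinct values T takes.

Since 61 is prime, the nonzero elements of ℤ/61ℤ form a cyclic group of order 60.
As gcd(17, 60) = 1, raising to the 17th power is a bijection on this group: if u^17 ≡ v^17 then (uv^{−1})^17 = 1, and the only element of order dividing gcd(17, 60) = 1 is 1, so u = v.
With T(0) = 0 this makes T injective on all of ℤ/61ℤ, hence bijective (finite equal-size domain and codomain). In particular T is injective.
Since T is injective, we find the preimage of 12. The inverse of x ↦ x^17 on (ℤ/61ℤ)^× is x ↦ x^53, because 17·53 = 901 = 15·60 + 1 ≡ 1 (mod 60) and x^{60} = 1 for x ≠ 0 (Fermat). So T⁻¹(12) = 12^53 mod 61.
Repeated squaring mod 61: 12^1 ≡ 12, 12^2 ≡ 12² = 144 ≡ 22, 12^4 ≡ 22² = 484 ≡ 57, 12^8 ≡ 57² = 3249 ≡ 16, 12^16 ≡ 16² = 256 ≡ 12, 12^32 ≡ 12² = 144 ≡ 22. Since 53 = 32 + 16 + 4 + 1, 12^53 ≡ 22·12·57·12: 22·12 = 264 ≡ 20, then 20·57 = 1140 ≡ 42, then 42·12 = 504 ≡ 16. So 12^53 ≡ 16 (mod 61).
Hence T⁻¹(12) = 16.

16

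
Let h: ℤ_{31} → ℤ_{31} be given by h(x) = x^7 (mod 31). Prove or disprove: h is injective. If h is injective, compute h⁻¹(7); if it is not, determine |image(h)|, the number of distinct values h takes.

Since 31 is prime, the nonzero elements of ℤ_{31} form a cyclic group of order 30.
As gcd(7, 30) = 1, raising to the 7th power is a bijection on this group: if a^7 ≡ b^7 then (ab^{−1})^7 = 1, and the only element of order dividing gcd(7, 30) = 1 is 1, so a = b.
With h(0) = 0 this makes h injective on all of ℤ_{31}, hence bijective (finite equal-size domain and codomain). In particular h is injective.
Since h is injective, we find the preimage of 7. The inverse of x ↦ x^7 on (ℤ_{31})^× is x ↦ x^13, because 7·13 = 91 = 3·30 + 1 ≡ 1 (mod 30) and x^{30} = 1 for x ≠ 0 (Fermat). So h⁻¹(7) = 7^13 mod 31.
Repeated squaring mod 31: 7^1 ≡ 7, 7^2 ≡ 7² = 49 ≡ 18, 7^4 ≡ 18² = 324 ≡ 14, 7^8 ≡ 14² = 196 ≡ 10. Since 13 = 8 + 4 + 1, 7^13 ≡ 10·14·7: 10·14 = 140 ≡ 16, then 16·7 = 112 ≡ 19. So 7^13 ≡ 19 (mod 31).
Hence h⁻¹(7) = 19.

19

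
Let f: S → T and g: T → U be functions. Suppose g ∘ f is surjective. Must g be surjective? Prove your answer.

Let c ∈ U. Since g ∘ f is surjective, some a ∈ S has g(f(a)) = c. Then b = f(a) ∈ T satisfies g(b) = c. So g is surjective.

surjective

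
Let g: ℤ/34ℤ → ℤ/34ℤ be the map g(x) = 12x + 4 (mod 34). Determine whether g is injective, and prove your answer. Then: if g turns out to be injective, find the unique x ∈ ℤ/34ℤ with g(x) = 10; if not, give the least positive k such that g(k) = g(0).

We have gcd(12, 34) = 2 > 1. Taking a = 0 and b = 17: g(0) = 4 and g(17) = 12·17 + 4 = 208 ≡ 4 (mod 34).
So g(0) = g(17) while 0 ≠ 17, therefore g is not injective.
Since g is not injective, we find the least positive k with g(k) = g(0): this means 12k ≡ 0 (mod 34), i.e. 34 ∣ 12k. Since gcd(12, 34) = 2, dividing through by 2 this holds exactly when 17 ∣ 6k, and as gcd(6, 17) = 1, exactly when 17 ∣ k.
The smallest positive such k is 17.

17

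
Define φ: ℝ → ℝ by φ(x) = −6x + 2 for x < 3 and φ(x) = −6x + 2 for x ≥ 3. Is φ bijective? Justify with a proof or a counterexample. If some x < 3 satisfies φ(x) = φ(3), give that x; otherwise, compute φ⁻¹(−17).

19/6

Both pieces are strictly decreasing (slopes −6 and −6), so each is injective on its own interval.
The left piece maps (−∞, 3) onto (−16, ∞); the right piece maps [3, ∞) onto (−∞, −16].
Since −16 = −16, the images partition ℝ: φ is injective and surjective, hence bijective.
Because the two images are disjoint, no x < 3 has φ(x) = φ(3), so we compute φ⁻¹(−17): −17 lies in (−∞, −16], so solve −6x + 2 = −17: x = (−17 − 2)/(−6) = 19/6.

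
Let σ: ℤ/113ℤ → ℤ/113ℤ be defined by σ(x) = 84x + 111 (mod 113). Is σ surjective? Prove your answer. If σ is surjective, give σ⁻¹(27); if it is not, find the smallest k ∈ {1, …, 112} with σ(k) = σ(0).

112

By definition, surjectivity means every element of the codomain has a preimage under σ.
Since gcd(84, 113) = 1, 84 is invertible modulo 113. Euclid's algorithm: 113 = 1·84 + 29, 84 = 2·29 + 26, 29 = 1·26 + 3, 26 = 8·3 + 2, 3 = 1·2 + 1; back-substituting gives 1 = 74·84 − 55·113, so 84⁻¹ ≡ 74 (mod 113).
For any y ∈ ℤ/113ℤ, x = 74(y − 111) mod 113 satisfies σ(x) = 84·74(y − 111) + 111 ≡ y (since 84·74 ≡ 1 mod 113). So every y has a preimage.
So σ is surjective.
Since σ is surjective, we compute σ⁻¹(27): solve 84x + 111 ≡ 27 (mod 113), i.e. 84x ≡ 29 (mod 113).
Multiplying by 84⁻¹ = 74 gives x ≡ 74·29 = 2146 = 18·113 + 112 ≡ 112 (mod 113).
Check: σ(112) = 84·112 + 111 = 9519 = 84·113 + 27 ≡ 27 (mod 113).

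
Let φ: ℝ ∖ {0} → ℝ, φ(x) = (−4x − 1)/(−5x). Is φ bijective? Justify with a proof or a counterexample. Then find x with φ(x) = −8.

If φ(x) = 4/5, cross-multiplying gives −5(−4x − 1) = −4(−5x), which simplifies to 5 = 0 — false.  So 4/5 has no preimage and φ is not surjective.
Thus φ is not bijective.
Solving φ(x) = −8: cross-multiplying gives −4x − 1 = −8(−5x), which rearranges to −44x = 1, so x = −1/44.

-1/44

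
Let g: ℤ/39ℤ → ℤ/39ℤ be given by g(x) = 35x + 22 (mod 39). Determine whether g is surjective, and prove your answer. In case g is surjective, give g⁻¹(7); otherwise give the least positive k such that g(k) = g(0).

Since gcd(35, 39) = 1, 35 is invertible modulo 39. Euclid's algorithm: 39 = 1·35 + 4, 35 = 8·4 + 3, 4 = 1·3 + 1; back-substituting gives 1 = 29·35 − 26·39, so 35⁻¹ ≡ 29 (mod 39).
For any y ∈ ℤ/39ℤ, x = 29(y − 22) mod 39 satisfies g(x) = 35·29(y − 22) + 22 ≡ y (since 35·29 ≡ 1 mod 39). So every y has a preimage.
Therefore g is surjective.
Since g is surjective, we find g⁻¹(7): we need 35x ≡ 7 − 22 ≡ 24 (mod 39). Using 35⁻¹ = 29: x ≡ 29·24 = 696 = 17·39 + 33, so x = 33.
Check: g(33) = 35·33 + 22 = 1177 = 30·39 + 7 ≡ 7 (mod 39).

33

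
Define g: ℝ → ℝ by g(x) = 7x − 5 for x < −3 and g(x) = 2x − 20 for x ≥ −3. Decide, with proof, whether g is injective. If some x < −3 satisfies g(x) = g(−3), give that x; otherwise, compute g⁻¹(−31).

-26/7

Both pieces are strictly increasing (slopes 7 and 2), so each is injective on its own interval.
The left piece maps (−∞, −3) onto (−∞, −26); the right piece maps [−3, ∞) onto [−26, ∞).
These images are disjoint, so no value is attained by both pieces. Hence g is injective.
Because the two images are disjoint, no x < −3 has g(x) = g(−3), so we compute g⁻¹(−31): −31 lies in (−∞, −26), so solve 7x − 5 = −31: x = (−31 + 5)/7 = −26/7.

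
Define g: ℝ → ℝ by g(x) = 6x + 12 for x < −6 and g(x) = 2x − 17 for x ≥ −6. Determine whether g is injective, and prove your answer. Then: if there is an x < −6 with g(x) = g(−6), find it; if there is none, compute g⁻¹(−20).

-41/6

Both pieces are strictly increasing (slopes 6 and 2), so each is injective on its own interval.
The left piece maps (−∞, −6) onto (−∞, −24); the right piece maps [−6, ∞) onto [−29, ∞).
These images overlap. In particular g(−6) = −29 (right piece), and solving 6x + 12 = −29 on the left piece gives x = −41/6 < −6.
So g(−41/6) = g(−6) with −41/6 ≠ −6, and g is not injective. This x = −41/6 is the requested value below −6.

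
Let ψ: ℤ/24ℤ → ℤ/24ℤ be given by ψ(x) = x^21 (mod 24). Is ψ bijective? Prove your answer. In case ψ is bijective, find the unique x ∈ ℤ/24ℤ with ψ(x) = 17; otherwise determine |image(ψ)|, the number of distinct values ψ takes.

15

ψ(0) = 0^21 = 0.
ψ(6): Repeated squaring mod 24: 6^1 ≡ 6, 6^2 ≡ 6² = 36 ≡ 12, 6^4 ≡ 12² = 144 ≡ 0, 6^8 ≡ 0² = 0, 6^16 ≡ 0² = 0. Since 21 = 16 + 4 + 1, 6^21 ≡ 0·0·6: 0·0 = 0, then 0·6 = 0. So 6^21 ≡ 0 (mod 24).
So ψ(0) = ψ(6) = 0 while 0 ≠ 6, so ψ is not injective, hence not bijective.
Since ψ is not bijective, we determine |image(ψ)|. Computing x^21 mod 24 for each x (by repeated squaring, reducing mod 24 at every step), the values ψ(0), ψ(1), …, ψ(23) are: 0, 1, 8, 3, 16, 5, 0, 7, 8, 9, 16, 11, 0, 13, 8, 15, 16, 17, 0, 19, 8, 21, 16, 23.
The distinct values are {0, 1, 3, 5, 7, 8, 9, 11, 13, 15, 16, 17, 19, 21, 23}; there are 15 of them.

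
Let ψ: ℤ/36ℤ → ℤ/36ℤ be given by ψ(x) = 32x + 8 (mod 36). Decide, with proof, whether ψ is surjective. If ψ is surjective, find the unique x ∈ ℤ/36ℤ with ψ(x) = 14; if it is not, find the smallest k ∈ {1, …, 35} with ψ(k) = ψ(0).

9

By definition, ψ is surjective if every y in the codomain equals ψ(x) for some x in the domain.
Since gcd(32, 36) = 4, we have 32x ≡ 0 (mod 4) for all x, so ψ(x) ≡ 0 (mod 4).
But 1 ≢ 0 (mod 4), so 1 ∈ ℤ/36ℤ has no preimage. So ψ is not surjective.
Since ψ is not surjective, we find the least positive k with ψ(k) = ψ(0): this means 32k ≡ 0 (mod 36), i.e. 36 ∣ 32k. Since gcd(32, 36) = 4, dividing through by 4 this holds exactly when 9 ∣ 8k, and as gcd(8, 9) = 1, exactly when 9 ∣ k.
The smallest positive such k is 9.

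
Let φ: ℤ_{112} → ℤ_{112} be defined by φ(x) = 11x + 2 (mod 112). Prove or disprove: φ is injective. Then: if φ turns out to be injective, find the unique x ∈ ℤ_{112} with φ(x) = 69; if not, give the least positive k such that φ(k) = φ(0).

By definition, φ is injective if φ(s) = φ(t) implies s = t.
If φ(s) = φ(t), then 11s ≡ 11t (mod 112). Because gcd(11, 112) = 1, we may cancel 11 to get s ≡ t (mod 112).
Thus φ is injective.
We now compute 11⁻¹ mod 112 explicitly. Euclid's algorithm: 112 = 10·11 + 2, 11 = 5·2 + 1; back-substituting gives 1 = 51·11 − 5·112, so 11⁻¹ ≡ 51 (mod 112).
Since φ is injective, we find φ⁻¹(69): we need 11x ≡ 69 − 2 ≡ 67 (mod 112). Using 11⁻¹ = 51: x ≡ 51·67 = 3417 = 30·112 + 57, so x = 57.
Check: φ(57) = 11·57 + 2 = 629 = 5·112 + 69 ≡ 69 (mod 112).

57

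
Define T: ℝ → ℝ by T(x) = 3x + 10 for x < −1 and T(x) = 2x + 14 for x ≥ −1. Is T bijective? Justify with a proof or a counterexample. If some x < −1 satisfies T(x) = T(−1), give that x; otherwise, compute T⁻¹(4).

-2

Both pieces are strictly increasing (slopes 3 and 2), so each is injective on its own interval.
The left piece maps (−∞, −1) onto (−∞, 7); the right piece maps [−1, ∞) onto [12, ∞).
The images leave a gap (7 has no preimage), so T is not surjective, hence not bijective.
Because the two images are disjoint, no x < −1 has T(x) = T(−1), so we compute T⁻¹(4): 4 lies in (−∞, 7), so solve 3x + 10 = 4: x = (4 − 10)/3 = −2.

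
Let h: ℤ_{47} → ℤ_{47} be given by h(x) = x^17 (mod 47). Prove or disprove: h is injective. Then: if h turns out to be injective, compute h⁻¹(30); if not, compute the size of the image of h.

Since 47 is prime, the nonzero elements of ℤ_{47} form a cyclic group of order 46.
As gcd(17, 46) = 1, raising to the 17th power is a bijection on this group: if x_1^17 ≡ x_2^17 then (x_1x_2^{−1})^17 = 1, and the only element of order dividing gcd(17, 46) = 1 is 1, so x_1 = x_2.
With h(0) = 0 this makes h injective on all of ℤ_{47}, hence bijective (finite equal-size domain and codomain). In particular h is injective.
Since h is injective, we find the preimage of 30. The inverse of x ↦ x^17 on (ℤ_{47})^× is x ↦ x^19, because 17·19 = 323 = 7·46 + 1 ≡ 1 (mod 46) and x^{46} = 1 for x ≠ 0 (Fermat). So h⁻¹(30) = 30^19 mod 47.
Repeated squaring mod 47: 30^1 ≡ 30, 30^2 ≡ 30² = 900 ≡ 7, 30^4 ≡ 7² = 49 ≡ 2, 30^8 ≡ 2² = 4, 30^16 ≡ 4² = 16. Since 19 = 16 + 2 + 1, 30^19 ≡ 16·7·30: 16·7 = 112 ≡ 18, then 18·30 = 540 ≡ 23. So 30^19 ≡ 23 (mod 47).
Hence h⁻¹(30) = 23.

23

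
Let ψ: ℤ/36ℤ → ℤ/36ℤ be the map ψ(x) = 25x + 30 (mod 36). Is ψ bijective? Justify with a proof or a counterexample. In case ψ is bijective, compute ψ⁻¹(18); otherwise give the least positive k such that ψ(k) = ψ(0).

Recall: ψ is injective if ψ(s) = ψ(t) implies s = t.
Suppose ψ(s) = ψ(t) in ℤ/36ℤ. Then 25s + 30 ≡ 25t + 30 (mod 36), thus 25(s − t) ≡ 0 (mod 36).
Since gcd(25, 36) = 1, 25 is invertible modulo 36, therefore s − t ≡ 0 (mod 36), i.e. s = t.
We now compute 25⁻¹ mod 36 explicitly. Euclid's algorithm: 36 = 1·25 + 11, 25 = 2·11 + 3, 11 = 3·3 + 2, 3 = 1·2 + 1; back-substituting gives 1 = 13·25 − 9·36, so 25⁻¹ ≡ 13 (mod 36).
For any y ∈ ℤ/36ℤ, x = 13(y − 30) mod 36 satisfies ψ(x) = 25·13(y − 30) + 30 ≡ y (since 25·13 ≡ 1 mod 36). So every y has a preimage.
Hence ψ is bijective.
Since ψ is bijective, we find ψ⁻¹(18): we need 25x ≡ 18 − 30 ≡ 24 (mod 36). Using 25⁻¹ = 13: x ≡ 13·24 = 312 = 8·36 + 24, so x = 24.
Check: ψ(24) = 25·24 + 30 = 630 = 17·36 + 18 ≡ 18 (mod 36).

24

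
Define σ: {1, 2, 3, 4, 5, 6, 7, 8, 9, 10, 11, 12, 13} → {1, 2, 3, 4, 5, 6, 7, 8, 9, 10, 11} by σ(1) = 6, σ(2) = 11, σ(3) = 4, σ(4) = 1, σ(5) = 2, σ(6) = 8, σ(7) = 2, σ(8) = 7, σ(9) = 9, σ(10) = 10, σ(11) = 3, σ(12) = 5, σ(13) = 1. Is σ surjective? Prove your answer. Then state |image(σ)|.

Every element of the codomain has a preimage: 1 = σ(4), 2 = σ(5), 3 = σ(11), 4 = σ(3), 5 = σ(12), 6 = σ(1), 7 = σ(8), 8 = σ(6), 9 = σ(9), 10 = σ(10), 11 = σ(2).
Thus σ is surjective.
The image of σ is {1, 2, 3, 4, 5, 6, 7, 8, 9, 10, 11}, which has 11 elements.

11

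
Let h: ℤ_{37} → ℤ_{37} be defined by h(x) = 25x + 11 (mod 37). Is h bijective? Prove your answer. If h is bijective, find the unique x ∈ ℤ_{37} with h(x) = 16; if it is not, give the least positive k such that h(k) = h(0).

Recall that h is injective if h(u) = h(v) implies u = v.
If h(u) = h(v), then 25u ≡ 25v (mod 37). Because gcd(25, 37) = 1, we may cancel 25 to get u ≡ v (mod 37).
We now compute 25⁻¹ mod 37 explicitly. Euclid's algorithm: 37 = 1·25 + 12, 25 = 2·12 + 1; back-substituting gives 1 = 3·25 − 2·37, so 25⁻¹ ≡ 3 (mod 37).
Then y ↦ 3(y − 11) is a two-sided inverse to h, so every y ∈ ℤ_{37} has a preimage.
So h is bijective.
Since h is bijective, we find h⁻¹(16): we need 25x ≡ 16 − 11 ≡ 5 (mod 37). Using 25⁻¹ = 3: x ≡ 3·5 = 15, so x = 15.
Check: h(15) = 25·15 + 11 = 386 = 10·37 + 16 ≡ 16 (mod 37).

15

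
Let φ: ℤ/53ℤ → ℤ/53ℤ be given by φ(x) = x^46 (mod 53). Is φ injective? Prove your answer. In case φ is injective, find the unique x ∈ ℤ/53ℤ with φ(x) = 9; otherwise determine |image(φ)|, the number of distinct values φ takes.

27

φ(26): Repeated squaring mod 53: 26^1 ≡ 26, 26^2 ≡ 26² = 676 ≡ 40, 26^4 ≡ 40² = 1600 ≡ 10, 26^8 ≡ 10² = 100 ≡ 47, 26^16 ≡ 47² = 2209 ≡ 36, 26^32 ≡ 36² = 1296 ≡ 24. Since 46 = 32 + 8 + 4 + 2, 26^46 ≡ 24·47·10·40: 24·47 = 1128 ≡ 15, then 15·10 = 150 ≡ 44, then 44·40 = 1760 ≡ 11. So 26^46 ≡ 11 (mod 53).
φ(27): Repeated squaring mod 53: 27^1 ≡ 27, 27^2 ≡ 27² = 729 ≡ 40, 27^4 ≡ 40² = 1600 ≡ 10, 27^8 ≡ 10² = 100 ≡ 47, 27^16 ≡ 47² = 2209 ≡ 36, 27^32 ≡ 36² = 1296 ≡ 24. Since 46 = 32 + 8 + 4 + 2, 27^46 ≡ 24·47·10·40: 24·47 = 1128 ≡ 15, then 15·10 = 150 ≡ 44, then 44·40 = 1760 ≡ 11. So 27^46 ≡ 11 (mod 53).
So φ(26) = φ(27) = 11 while 26 ≠ 27, so φ is not injective.
Since φ is not injective, we determine |image(φ)|. Computing x^46 mod 53 for each x (by repeated squaring, reducing mod 53 at every step), the values φ(0), φ(1), …, φ(52) are: 0, 1, 29, 4, 46, 37, 10, 24, 9, 16, 13, 28, 25, 15, 7, 42, 49, 47, 40, 38, 6, 43, 17, 52, 36, 44, 11, 11, 44, 36, 52, 17, 43, 6, 38, 40, 47, 49, 42, 7, 15, 25, 28, 13, 16, 9, 24, 10, 37, 46, 4, 29, 1.
The distinct values are {0, 1, 4, 6, 7, 9, 10, 11, 13, 15, 16, 17, 24, 25, 28, 29, 36, 37, 38, 40, 42, 43, 44, 46, 47, 49, 52}; there are 27 of them.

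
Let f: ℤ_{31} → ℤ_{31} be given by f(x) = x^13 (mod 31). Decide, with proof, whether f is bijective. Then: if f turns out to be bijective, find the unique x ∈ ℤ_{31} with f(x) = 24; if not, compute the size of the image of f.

Since 31 is prime, the nonzero elements of ℤ_{31} form a cyclic group of order 30.
As gcd(13, 30) = 1, raising to the 13th power is a bijection on this group: if x_1^13 ≡ x_2^13 then (x_1x_2^{−1})^13 = 1, and the only element of order dividing gcd(13, 30) = 1 is 1, so x_1 = x_2.
With f(0) = 0 this makes f injective on all of ℤ_{31}, hence bijective (finite equal-size domain and codomain). In particular f is bijective.
Since f is bijective, we find the preimage of 24. The inverse of x ↦ x^13 on (ℤ_{31})^× is x ↦ x^7, because 13·7 = 91 = 3·30 + 1 ≡ 1 (mod 30) and x^{30} = 1 for x ≠ 0 (Fermat). So f⁻¹(24) = 24^7 mod 31.
Repeated squaring mod 31: 24^1 ≡ 24, 24^2 ≡ 24² = 576 ≡ 18, 24^4 ≡ 18² = 324 ≡ 14. Since 7 = 4 + 2 + 1, 24^7 ≡ 14·18·24: 14·18 = 252 ≡ 4, then 4·24 = 96 ≡ 3. So 24^7 ≡ 3 (mod 31).
Hence f⁻¹(24) = 3.

3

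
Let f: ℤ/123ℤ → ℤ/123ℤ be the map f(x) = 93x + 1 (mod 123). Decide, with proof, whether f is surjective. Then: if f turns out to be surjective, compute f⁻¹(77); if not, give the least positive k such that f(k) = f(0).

41

Since gcd(93, 123) = 3, we have 93x ≡ 0 (mod 3) for all x, so f(x) ≡ 1 (mod 3).
But 0 ≢ 1 (mod 3), so 0 ∈ ℤ/123ℤ has no preimage. Thus f is not surjective.
Since f is not surjective, we find the least positive k with f(k) = f(0): this means 93k ≡ 0 (mod 123), i.e. 123 ∣ 93k. Since gcd(93, 123) = 3, dividing through by 3 this holds exactly when 41 ∣ 31k, and as gcd(31, 41) = 1, exactly when 41 ∣ k.
The smallest positive such k is 41.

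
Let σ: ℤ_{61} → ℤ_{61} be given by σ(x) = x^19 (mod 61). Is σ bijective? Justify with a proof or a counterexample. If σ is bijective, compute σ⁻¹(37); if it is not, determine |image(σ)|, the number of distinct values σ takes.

Since 61 is prime, the nonzero elements of ℤ_{61} form a cyclic group of order 60.
As gcd(19, 60) = 1, raising to the 19th power is a bijection on this group: if x_1^19 ≡ x_2^19 then (x_1x_2^{−1})^19 = 1, and the only element of order dividing gcd(19, 60) = 1 is 1, so x_1 = x_2.
With σ(0) = 0 this makes σ injective on all of ℤ_{61}, hence bijective (finite equal-size domain and codomain). In particular σ is bijective.
Since σ is bijective, we find the preimage of 37. The inverse of x ↦ x^19 on (ℤ_{61})^× is x ↦ x^19, because 19·19 = 361 = 6·60 + 1 ≡ 1 (mod 60) and x^{60} = 1 for x ≠ 0 (Fermat). So σ⁻¹(37) = 37^19 mod 61.
Repeated squaring mod 61: 37^1 ≡ 37, 37^2 ≡ 37² = 1369 ≡ 27, 37^4 ≡ 27² = 729 ≡ 58, 37^8 ≡ 58² = 3364 ≡ 9, 37^16 ≡ 9² = 81 ≡ 20. Since 19 = 16 + 2 + 1, 37^19 ≡ 20·27·37: 20·27 = 540 ≡ 52, then 52·37 = 1924 ≡ 33. So 37^19 ≡ 33 (mod 61).
Hence σ⁻¹(37) = 33.

33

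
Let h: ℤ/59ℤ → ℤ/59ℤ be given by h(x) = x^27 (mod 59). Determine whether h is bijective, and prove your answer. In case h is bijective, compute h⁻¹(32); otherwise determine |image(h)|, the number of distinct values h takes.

Since 59 is prime, the nonzero elements of ℤ/59ℤ form a cyclic group of order 58.
As gcd(27, 58) = 1, raising to the 27th power is a bijection on this group: if s^27 ≡ t^27 then (st^{−1})^27 = 1, and the only element of order dividing gcd(27, 58) = 1 is 1, so s = t.
With h(0) = 0 this makes h injective on all of ℤ/59ℤ, hence bijective (finite equal-size domain and codomain). In particular h is bijective.
Since h is bijective, we find the preimage of 32. The inverse of x ↦ x^27 on (ℤ/59ℤ)^× is x ↦ x^43, because 27·43 = 1161 = 20·58 + 1 ≡ 1 (mod 58) and x^{58} = 1 for x ≠ 0 (Fermat). So h⁻¹(32) = 32^43 mod 59.
Repeated squaring mod 59: 32^1 ≡ 32, 32^2 ≡ 32² = 1024 ≡ 21, 32^4 ≡ 21² = 441 ≡ 28, 32^8 ≡ 28² = 784 ≡ 17, 32^16 ≡ 17² = 289 ≡ 53, 32^32 ≡ 53² = 2809 ≡ 36. Since 43 = 32 + 8 + 2 + 1, 32^43 ≡ 36·17·21·32: 36·17 = 612 ≡ 22, then 22·21 = 462 ≡ 49, then 49·32 = 1568 ≡ 34. So 32^43 ≡ 34 (mod 59).
Hence h⁻¹(32) = 34.

34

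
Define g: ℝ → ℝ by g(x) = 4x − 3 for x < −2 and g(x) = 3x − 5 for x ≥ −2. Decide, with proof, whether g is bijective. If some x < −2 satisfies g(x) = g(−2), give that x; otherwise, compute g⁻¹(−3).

Both pieces are strictly increasing (slopes 4 and 3), so each is injective on its own interval.
The left piece maps (−∞, −2) onto (−∞, −11); the right piece maps [−2, ∞) onto [−11, ∞).
Since −11 = −11, the images partition ℝ: g is injective and surjective, hence bijective.
Because the two images are disjoint, no x < −2 has g(x) = g(−2), so we compute g⁻¹(−3): −3 lies in [−11, ∞), so solve 3x − 5 = −3: x = (−3 + 5)/3 = 2/3.

2/3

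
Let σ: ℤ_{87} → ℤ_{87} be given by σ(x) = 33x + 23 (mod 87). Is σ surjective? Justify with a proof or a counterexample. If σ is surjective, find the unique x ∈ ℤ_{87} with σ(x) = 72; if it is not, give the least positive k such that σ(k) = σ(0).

29

Since gcd(33, 87) = 3, we have 33x ≡ 0 (mod 3) for all x, so σ(x) ≡ 2 (mod 3).
But 0 ≢ 2 (mod 3), so 0 ∈ ℤ_{87} has no preimage. Therefore σ is not surjective.
Since σ is not surjective, we find the least positive k with σ(k) = σ(0): this means 33k ≡ 0 (mod 87), i.e. 87 ∣ 33k. Since gcd(33, 87) = 3, dividing through by 3 this holds exactly when 29 ∣ 11k, and as gcd(11, 29) = 1, exactly when 29 ∣ k.
The smallest positive such k is 29.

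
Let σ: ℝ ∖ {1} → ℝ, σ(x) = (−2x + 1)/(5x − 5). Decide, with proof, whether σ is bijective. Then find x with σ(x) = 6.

If σ(x) = −2/5, cross-multiplying gives 5(−2x + 1) = −2(5x − 5), which simplifies to 5 = 10 — false.  So −2/5 has no preimage and σ is not surjective.
Hence σ is not bijective.
Solving σ(x) = 6: cross-multiplying gives −2x + 1 = 6(5x − 5), which rearranges to −32x = −31, so x = 31/32.

31/32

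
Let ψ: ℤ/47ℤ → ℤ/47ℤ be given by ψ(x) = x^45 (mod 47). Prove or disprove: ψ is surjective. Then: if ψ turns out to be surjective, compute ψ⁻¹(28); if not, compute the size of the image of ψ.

Since 47 is prime, the nonzero elements of ℤ/47ℤ form a cyclic group of order 46.
As gcd(45, 46) = 1, raising to the 45th power is a bijection on this group: if x_1^45 ≡ x_2^45 then (x_1x_2^{−1})^45 = 1, and the only element of order dividing gcd(45, 46) = 1 is 1, so x_1 = x_2.
With ψ(0) = 0 this makes ψ injective on all of ℤ/47ℤ, hence bijective (finite equal-size domain and codomain). In particular ψ is surjective.
Since ψ is surjective, we find the preimage of 28. The inverse of x ↦ x^45 on (ℤ/47ℤ)^× is x ↦ x^45, because 45·45 = 2025 = 44·46 + 1 ≡ 1 (mod 46) and x^{46} = 1 for x ≠ 0 (Fermat). So ψ⁻¹(28) = 28^45 mod 47.
Repeated squaring mod 47: 28^1 ≡ 28, 28^2 ≡ 28² = 784 ≡ 32, 28^4 ≡ 32² = 1024 ≡ 37, 28^8 ≡ 37² = 1369 ≡ 6, 28^16 ≡ 6² = 36, 28^32 ≡ 36² = 1296 ≡ 27. Since 45 = 32 + 8 + 4 + 1, 28^45 ≡ 27·6·37·28: 27·6 = 162 ≡ 21, then 21·37 = 777 ≡ 25, then 25·28 = 700 ≡ 42. So 28^45 ≡ 42 (mod 47).
Hence ψ⁻¹(28) = 42.

42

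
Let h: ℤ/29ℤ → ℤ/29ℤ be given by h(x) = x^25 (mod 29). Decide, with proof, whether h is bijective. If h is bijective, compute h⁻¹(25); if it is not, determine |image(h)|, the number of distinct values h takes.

16

Since 29 is prime, the nonzero elements of ℤ/29ℤ form a cyclic group of order 28.
As gcd(25, 28) = 1, raising to the 25th power is a bijection on this group: if u^25 ≡ v^25 then (uv^{−1})^25 = 1, and the only element of order dividing gcd(25, 28) = 1 is 1, so u = v.
With h(0) = 0 this makes h injective on all of ℤ/29ℤ, hence bijective (finite equal-size domain and codomain). In particular h is bijective.
Since h is bijective, we find the preimage of 25. The inverse of x ↦ x^25 on (ℤ/29ℤ)^× is x ↦ x^9, because 25·9 = 225 = 8·28 + 1 ≡ 1 (mod 28) and x^{28} = 1 for x ≠ 0 (Fermat). So h⁻¹(25) = 25^9 mod 29.
Repeated squaring mod 29: 25^1 ≡ 25, 25^2 ≡ 25² = 625 ≡ 16, 25^4 ≡ 16² = 256 ≡ 24, 25^8 ≡ 24² = 576 ≡ 25. Since 9 = 8 + 1, 25^9 ≡ 25·25: 25·25 = 625 ≡ 16. So 25^9 ≡ 16 (mod 29).
Hence h⁻¹(25) = 16.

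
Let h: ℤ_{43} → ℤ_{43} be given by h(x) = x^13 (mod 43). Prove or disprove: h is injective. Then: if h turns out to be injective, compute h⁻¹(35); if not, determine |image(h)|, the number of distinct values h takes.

Since 43 is prime, the nonzero elements of ℤ_{43} form a cyclic group of order 42.
As gcd(13, 42) = 1, raising to the 13th power is a bijection on this group: if s^13 ≡ t^13 then (st^{−1})^13 = 1, and the only element of order dividing gcd(13, 42) = 1 is 1, so s = t.
With h(0) = 0 this makes h injective on all of ℤ_{43}, hence bijective (finite equal-size domain and codomain). In particular h is injective.
Since h is injective, we find the preimage of 35. The inverse of x ↦ x^13 on (ℤ_{43})^× is x ↦ x^13, because 13·13 = 169 = 4·42 + 1 ≡ 1 (mod 42) and x^{42} = 1 for x ≠ 0 (Fermat). So h⁻¹(35) = 35^13 mod 43.
Repeated squaring mod 43: 35^1 ≡ 35, 35^2 ≡ 35² = 1225 ≡ 21, 35^4 ≡ 21² = 441 ≡ 11, 35^8 ≡ 11² = 121 ≡ 35. Since 13 = 8 + 4 + 1, 35^13 ≡ 35·11·35: 35·11 = 385 ≡ 41, then 41·35 = 1435 ≡ 16. So 35^13 ≡ 16 (mod 43).
Hence h⁻¹(35) = 16.

16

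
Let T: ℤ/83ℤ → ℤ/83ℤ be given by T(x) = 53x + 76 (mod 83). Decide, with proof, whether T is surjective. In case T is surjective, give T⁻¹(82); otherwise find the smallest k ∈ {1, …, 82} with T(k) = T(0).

33

Recall: T is surjective if every y in the codomain equals T(x) for some x in the domain.
Since gcd(53, 83) = 1, 53 is invertible modulo 83. Euclid's algorithm: 83 = 1·53 + 30, 53 = 1·30 + 23, 30 = 1·23 + 7, 23 = 3·7 + 2, 7 = 3·2 + 1; back-substituting gives 1 = 47·53 − 30·83, so 53⁻¹ ≡ 47 (mod 83).
Then y ↦ 47(y − 76) is a two-sided inverse to T, so every y ∈ ℤ/83ℤ has a preimage.
Thus T is surjective.
Since T is surjective, we find T⁻¹(82): we need 53x ≡ 82 − 76 ≡ 6 (mod 83). Using 53⁻¹ = 47: x ≡ 47·6 = 282 = 3·83 + 33, so x = 33.
Check: T(33) = 53·33 + 76 = 1825 = 21·83 + 82 ≡ 82 (mod 83).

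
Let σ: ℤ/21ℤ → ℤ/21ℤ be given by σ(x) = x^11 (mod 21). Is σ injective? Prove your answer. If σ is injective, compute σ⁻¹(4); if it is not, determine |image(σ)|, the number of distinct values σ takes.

16

Computing x^11 mod 21 for each x (by repeated squaring, reducing mod 21 at every step), the values σ(0), σ(1), …, σ(20) are: 0, 1, 11, 12, 16, 17, 6, 7, 8, 18, 19, 2, 3, 13, 14, 15, 4, 5, 9, 10, 20.
Every element of ℤ/21ℤ appears exactly once in this list, so σ is a bijection, and in particular injective.
Since σ is injective, we read off the preimage of 4 from the same table: σ(16) = 4, so σ⁻¹(4) = 16.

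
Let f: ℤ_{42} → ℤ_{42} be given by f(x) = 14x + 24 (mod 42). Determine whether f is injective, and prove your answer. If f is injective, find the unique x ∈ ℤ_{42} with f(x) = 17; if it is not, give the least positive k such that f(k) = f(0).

3

We have gcd(14, 42) = 14 > 1. Taking s = 0 and t = 3: f(0) = 24 and f(3) = 14·3 + 24 = 66 ≡ 24 (mod 42).
So f(0) = f(3) while 0 ≠ 3, thus f is not injective.
Since f is not injective, we find the least positive k with f(k) = f(0): this means 14k ≡ 0 (mod 42), i.e. 42 ∣ 14k. Since gcd(14, 42) = 14, dividing through by 14 this holds exactly when 3 ∣ k.
The smallest positive such k is 3.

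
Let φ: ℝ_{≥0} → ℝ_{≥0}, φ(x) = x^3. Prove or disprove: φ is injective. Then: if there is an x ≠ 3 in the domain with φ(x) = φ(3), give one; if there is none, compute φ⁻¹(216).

On ℝ_{≥0}, x ↦ x^3 is strictly increasing, so φ(s) = φ(t) forces s = t. Thus φ is injective.
Since x ↦ x^3 is strictly increasing on ℝ_{≥0}, it is injective there, so no x ≠ 3 in the domain has φ(x) = φ(3). We therefore compute φ⁻¹(216) = 216^{1/3} = 6 (indeed 6^3 = 216).

6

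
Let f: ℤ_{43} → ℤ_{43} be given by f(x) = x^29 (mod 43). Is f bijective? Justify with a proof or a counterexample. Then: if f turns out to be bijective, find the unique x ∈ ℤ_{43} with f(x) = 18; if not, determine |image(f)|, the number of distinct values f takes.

3

Since 43 is prime, the nonzero elements of ℤ_{43} form a cyclic group of order 42.
As gcd(29, 42) = 1, raising to the 29th power is a bijection on this group: if x_1^29 ≡ x_2^29 then (x_1x_2^{−1})^29 = 1, and the only element of order dividing gcd(29, 42) = 1 is 1, so x_1 = x_2.
With f(0) = 0 this makes f injective on all of ℤ_{43}, hence bijective (finite equal-size domain and codomain). In particular f is bijective.
Since f is bijective, we find the preimage of 18. The inverse of x ↦ x^29 on (ℤ_{43})^× is x ↦ x^29, because 29·29 = 841 = 20·42 + 1 ≡ 1 (mod 42) and x^{42} = 1 for x ≠ 0 (Fermat). So f⁻¹(18) = 18^29 mod 43.
Repeated squaring mod 43: 18^1 ≡ 18, 18^2 ≡ 18² = 324 ≡ 23, 18^4 ≡ 23² = 529 ≡ 13, 18^8 ≡ 13² = 169 ≡ 40, 18^16 ≡ 40² = 1600 ≡ 9. Since 29 = 16 + 8 + 4 + 1, 18^29 ≡ 9·40·13·18: 9·40 = 360 ≡ 16, then 16·13 = 208 ≡ 36, then 36·18 = 648 ≡ 3. So 18^29 ≡ 3 (mod 43).
Hence f⁻¹(18) = 3.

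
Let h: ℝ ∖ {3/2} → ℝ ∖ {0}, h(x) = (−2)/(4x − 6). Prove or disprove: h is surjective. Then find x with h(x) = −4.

For any y ≠ 0, solving y(4x − 6) = −2 for x gives a well-defined x ≠ 3/2. So h is surjective.
Solving h(x) = −4: cross-multiplying gives −2 = −4(4x − 6), which rearranges to 16x = 26, so x = 13/8.

13/8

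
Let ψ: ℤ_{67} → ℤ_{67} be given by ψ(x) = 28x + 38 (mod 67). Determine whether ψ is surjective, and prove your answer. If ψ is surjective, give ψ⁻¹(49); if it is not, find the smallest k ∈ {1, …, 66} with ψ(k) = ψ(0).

Since gcd(28, 67) = 1, 28 is invertible modulo 67. Euclid's algorithm: 67 = 2·28 + 11, 28 = 2·11 + 6, 11 = 1·6 + 5, 6 = 1·5 + 1; back-substituting gives 1 = 12·28 − 5·67, so 28⁻¹ ≡ 12 (mod 67).
Then y ↦ 12(y − 38) is a two-sided inverse to ψ, so every y ∈ ℤ_{67} has a preimage.
So ψ is surjective.
Since ψ is surjective, we find ψ⁻¹(49): we need 28x ≡ 49 − 38 ≡ 11 (mod 67). Using 28⁻¹ = 12: x ≡ 12·11 = 132 = 1·67 + 65, so x = 65.
Check: ψ(65) = 28·65 + 38 = 1858 = 27·67 + 49 ≡ 49 (mod 67).

65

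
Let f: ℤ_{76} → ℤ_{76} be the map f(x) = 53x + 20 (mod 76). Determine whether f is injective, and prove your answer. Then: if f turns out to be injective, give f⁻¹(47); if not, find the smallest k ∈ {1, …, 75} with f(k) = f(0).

If f(s) = f(t), then 53s ≡ 53t (mod 76). Because gcd(53, 76) = 1, we may cancel 53 to get s ≡ t (mod 76).
Therefore f is injective.
We now compute 53⁻¹ mod 76 explicitly. Euclid's algorithm: 76 = 1·53 + 23, 53 = 2·23 + 7, 23 = 3·7 + 2, 7 = 3·2 + 1; back-substituting gives 1 = 33·53 − 23·76, so 53⁻¹ ≡ 33 (mod 76).
Since f is injective, we compute f⁻¹(47): solve 53x + 20 ≡ 47 (mod 76), i.e. 53x ≡ 27 (mod 76).
Multiplying by 53⁻¹ = 33 gives x ≡ 33·27 = 891 = 11·76 + 55 ≡ 55 (mod 76).
Check: f(55) = 53·55 + 20 = 2935 = 38·76 + 47 ≡ 47 (mod 76).

55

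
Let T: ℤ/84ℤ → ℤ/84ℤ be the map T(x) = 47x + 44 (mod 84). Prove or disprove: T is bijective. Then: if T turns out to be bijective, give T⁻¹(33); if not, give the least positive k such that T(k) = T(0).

23

Recall that T is injective if T(u) = T(v) implies u = v.
If T(u) = T(v), then 47u ≡ 47v (mod 84). Because gcd(47, 84) = 1, we may cancel 47 to get u ≡ v (mod 84).
We now compute 47⁻¹ mod 84 explicitly. Euclid's algorithm: 84 = 1·47 + 37, 47 = 1·37 + 10, 37 = 3·10 + 7, 10 = 1·7 + 3, 7 = 2·3 + 1; back-substituting gives 1 = 59·47 − 33·84, so 47⁻¹ ≡ 59 (mod 84).
For any y ∈ ℤ/84ℤ, x = 59(y − 44) mod 84 satisfies T(x) = 47·59(y − 44) + 44 ≡ y (since 47·59 ≡ 1 mod 84). So every y has a preimage.
Thus T is bijective.
Since T is bijective, we compute T⁻¹(33): solve 47x + 44 ≡ 33 (mod 84), i.e. 47x ≡ 73 (mod 84).
Multiplying by 47⁻¹ = 59 gives x ≡ 59·73 = 4307 = 51·84 + 23 ≡ 23 (mod 84).
Check: T(23) = 47·23 + 44 = 1125 = 13·84 + 33 ≡ 33 (mod 84).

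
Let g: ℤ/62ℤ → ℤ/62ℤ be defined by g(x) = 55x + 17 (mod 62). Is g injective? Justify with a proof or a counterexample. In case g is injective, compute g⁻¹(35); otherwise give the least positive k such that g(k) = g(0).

24

Suppose g(a) = g(b) in ℤ/62ℤ. Then 55a + 17 ≡ 55b + 17 (mod 62), hence 55(a − b) ≡ 0 (mod 62).
Since gcd(55, 62) = 1, 55 is invertible modulo 62, so a − b ≡ 0 (mod 62), i.e. a = b.
So g is injective.
We now compute 55⁻¹ mod 62 explicitly. Euclid's algorithm: 62 = 1·55 + 7, 55 = 7·7 + 6, 7 = 1·6 + 1; back-substituting gives 1 = 53·55 − 47·62, so 55⁻¹ ≡ 53 (mod 62).
Since g is injective, we compute g⁻¹(35): solve 55x + 17 ≡ 35 (mod 62), i.e. 55x ≡ 18 (mod 62).
Multiplying by 55⁻¹ = 53 gives x ≡ 53·18 = 954 = 15·62 + 24 ≡ 24 (mod 62).
Check: g(24) = 55·24 + 17 = 1337 = 21·62 + 35 ≡ 35 (mod 62).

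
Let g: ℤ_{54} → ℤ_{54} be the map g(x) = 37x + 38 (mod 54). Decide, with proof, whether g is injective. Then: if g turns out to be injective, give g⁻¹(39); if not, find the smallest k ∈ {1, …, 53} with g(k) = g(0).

19

Suppose g(a) = g(b) in ℤ_{54}. Then 37a + 38 ≡ 37b + 38 (mod 54), thus 37(a − b) ≡ 0 (mod 54).
Since gcd(37, 54) = 1, 37 is invertible modulo 54, so a − b ≡ 0 (mod 54), i.e. a = b.
Therefore g is injective.
We now compute 37⁻¹ mod 54 explicitly. Euclid's algorithm: 54 = 1·37 + 17, 37 = 2·17 + 3, 17 = 5·3 + 2, 3 = 1·2 + 1; back-substituting gives 1 = 19·37 − 13·54, so 37⁻¹ ≡ 19 (mod 54).
Since g is injective, we compute g⁻¹(39): solve 37x + 38 ≡ 39 (mod 54), i.e. 37x ≡ 1 (mod 54).
Multiplying by 37⁻¹ = 19 gives x ≡ 19·1 = 19 ≡ 19 (mod 54).
Check: g(19) = 37·19 + 38 = 741 = 13·54 + 39 ≡ 39 (mod 54).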